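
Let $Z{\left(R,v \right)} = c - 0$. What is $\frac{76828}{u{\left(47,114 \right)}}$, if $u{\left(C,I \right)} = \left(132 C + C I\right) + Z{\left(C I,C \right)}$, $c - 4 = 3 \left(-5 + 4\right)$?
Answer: $\frac{76828}{11563} \approx 6.6443$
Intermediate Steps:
$c = 1$ ($c = 4 + 3 \left(-5 + 4\right) = 4 + 3 \left(-1\right) = 4 - 3 = 1$)
$Z{\left(R,v \right)} = 1$ ($Z{\left(R,v \right)} = 1 - 0 = 1 + 0 = 1$)
$u{\left(C,I \right)} = 1 + 132 C + C I$ ($u{\left(C,I \right)} = \left(132 C + C I\right) + 1 = 1 + 132 C + C I$)
$\frac{76828}{u{\left(47,114 \right)}} = \frac{76828}{1 + 132 \cdot 47 + 47 \cdot 114} = \frac{76828}{1 + 6204 + 5358} = \frac{76828}{11563}$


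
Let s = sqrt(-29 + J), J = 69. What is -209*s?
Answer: -418*sqrt(10) ≈ -1321.8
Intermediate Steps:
s = 2*sqrt(10) (s = sqrt(-29 + 69) = sqrt(40) = 2*sqrt(10) ≈ 6.3246)
-209*s = -418*sqrt(10)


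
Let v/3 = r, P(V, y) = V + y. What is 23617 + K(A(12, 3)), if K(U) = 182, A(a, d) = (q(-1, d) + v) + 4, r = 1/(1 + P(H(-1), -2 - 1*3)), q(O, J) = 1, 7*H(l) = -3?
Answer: 23799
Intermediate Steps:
H(l) = -3/7 (H(l) = (⅐)*(-3) = -3/7)
r = -7/31 (r = 1/(1 + (-3/7 + (-2 - 1*3))) = 1/(1 + (-3/7 + (-2 - 3))) = 1/(1 + (-3/7 - 5)) = 1/(1 - 38/7) = 1/(-31/7) = -7/31 ≈ -0.22581)
v = -21/31 (v = 3*(-7/31) = -21/31 ≈ -0.67742)
A(a, d) = 134/31 (A(a, d) = (1 - 21/31) + 4 = 10/31 + 4 = 134/31)
23617 + K(A(12, 3)) = 23617 + 182 = 23799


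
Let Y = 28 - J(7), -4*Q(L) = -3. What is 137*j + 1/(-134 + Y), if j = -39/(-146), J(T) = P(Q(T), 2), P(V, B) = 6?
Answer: 299135/8176 ≈ 36.587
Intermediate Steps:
Q(L) = ¾ (Q(L) = -¼*(-3) = ¾)
J(T) = 6
j = 39/146 (j = -39*(-1/146) = 39/146 ≈ 0.26712)
Y = 22 (Y = 28 - 1*6 = 28 - 6 = 22)
137*j + 1/(-134 + Y) = 137*(39/146) + 1/(-134 + 22) = 5343/146 + 1/(-112) = 5343/146 - 1/112 = 299135/8176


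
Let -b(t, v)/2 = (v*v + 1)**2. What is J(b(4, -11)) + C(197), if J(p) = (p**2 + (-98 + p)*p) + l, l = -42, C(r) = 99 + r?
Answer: 1775185166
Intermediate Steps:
b(t, v) = -2*(1 + v**2)**2 (b(t, v) = -2*(v*v + 1)**2 = -2*(v**2 + 1)**2 = -2*(1 + v**2)**2)
J(p) = -42 + p**2 + p*(-98 + p) (J(p) = (p**2 + (-98 + p)*p) - 42 = (p**2 + p*(-98 + p)) - 42 = -42 + p**2 + p*(-98 + p))
J(b(4, -11)) + C(197) = (-42 - (-196)*(1 + (-11)**2)**2 + 2*(-2*(1 + (-11)**2)**2)**2) + (99 + 197) = (-42 - (-196)*(1 + 121)**2 + 2*(-2*(1 + 121)**2)**2) + 296 = (-42 - (-196)*122**2 + 2*(-2*122**2)**2) + 296 = (-42 - (-196)*14884 + 2*(-2*14884)**2) + 296 = (-42 - 98*(-29768) + 2*(-29768)**2) + 296 = (-42 + 2917264 + 2*886133824) + 296 = (-42 + 2917264 + 1772267648) + 296 = 1775184870 + 296 = 1775185166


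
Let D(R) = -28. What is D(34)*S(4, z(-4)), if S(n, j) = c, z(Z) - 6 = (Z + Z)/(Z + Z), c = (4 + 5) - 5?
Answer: -112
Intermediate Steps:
c = 4 (c = 9 - 5 = 4)
z(Z) = 7 (z(Z) = 6 + (Z + Z)/(Z + Z) = 6 + (2*Z)/((2*Z)) = 6 + (2*Z)*(1/(2*Z)) = 6 + 1 = 7)
S(n, j) = 4
D(34)*S(4, z(-4)) = -28*4 = -112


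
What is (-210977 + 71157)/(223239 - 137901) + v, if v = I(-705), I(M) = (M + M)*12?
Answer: -722029390/42669 ≈ -16922.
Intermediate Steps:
I(M) = 24*M (I(M) = (2*M)*12 = 24*M)
v = -16920 (v = 24*(-705) = -16920)
(-210977 + 71157)/(223239 - 137901) + v = (-210977 + 71157)/(223239 - 137901) - 16920 = -139820/85338 - 16920 = -139820*1/85338 - 16920 = -69910/42669 - 16920 = -722029390/42669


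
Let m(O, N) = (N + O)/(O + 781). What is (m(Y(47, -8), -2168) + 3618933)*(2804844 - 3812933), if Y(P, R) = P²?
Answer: -10908137622952279/2990 ≈ -3.6482e+12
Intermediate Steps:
m(O, N) = (N + O)/(781 + O)
(m(Y(47, -8), -2168) + 3618933)*(2804844 - 3812933) = ((-2168 + 47²)/(781 + 47²) + 3618933)*(2804844 - 3812933) = ((-2168 + 2209)/(781 + 2209) + 3618933)*(-1008089) = (41/2990 + 3618933)*(-1008089) = (10820609711/2990)*(-1008089) = -10908137622952279/2990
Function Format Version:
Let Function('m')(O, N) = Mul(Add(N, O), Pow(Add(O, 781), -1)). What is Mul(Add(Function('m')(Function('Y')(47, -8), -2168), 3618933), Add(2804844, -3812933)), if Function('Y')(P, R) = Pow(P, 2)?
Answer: Rational(-10908137622952279, 2990) ≈ -3.6482e+12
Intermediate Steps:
Function('m')(O, N) = Mul(Pow(Add(781, O), -1), Add(N, O)) (Function('m')(O, N) = Mul(Add(N, O), Pow(Add(781, O), -1)) = Mul(Pow(Add(781, O), -1), Add(N, O)))
Mul(Add(Function('m')(Function('Y')(47, -8), -2168), 3618933), Add(2804844, -3812933)) = Mul(Add(Mul(Pow(Add(781, Pow(47, 2)), -1), Add(-2168, Pow(47, 2))), 3618933), Add(2804844, -3812933)) = Mul(Add(Mul(Pow(Add(781, 2209), -1), Add(-2168, 2209)), 3618933), -1008089) = Mul(Add(Mul(Pow(2990, -1), 41), 3618933), -1008089) = Mul(Add(Mul(Rational(1, 2990), 41), 3618933), -1008089) = Mul(Add(Rational(41, 2990), 3618933), -1008089) = Mul(Rational(10820609711, 2990), -1008089) = Rational(-10908137622952279, 2990)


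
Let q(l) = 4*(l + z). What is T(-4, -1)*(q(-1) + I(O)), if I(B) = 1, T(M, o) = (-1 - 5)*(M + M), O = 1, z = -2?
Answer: -528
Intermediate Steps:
T(M, o) = -12*M
q(l) = -8 + 4*l (q(l) = 4*(l - 2) = 4*(-2 + l) = -8 + 4*l)
T(-4, -1)*(q(-1) + I(O)) = (-12*(-4))*((-8 + 4*(-1)) + 1) = 48*((-8 - 4) + 1) = 48*(-12 + 1) = 48*(-11) = -528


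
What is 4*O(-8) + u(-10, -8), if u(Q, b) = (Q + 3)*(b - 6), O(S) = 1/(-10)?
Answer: 488/5 ≈ 97.600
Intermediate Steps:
O(S) = -1/10
u(Q, b) = (-6 + b)*(3 + Q) (u(Q, b) = (3 + Q)*(-6 + b) = (-6 + b)*(3 + Q))
4*O(-8) + u(-10, -8) = 4*(-1/10) + (-18 - 6*(-10) + 3*(-8) - 10*(-8)) = -2/5 + (-18 + 60 - 24 + 80) = -2/5 + 98 = 488/5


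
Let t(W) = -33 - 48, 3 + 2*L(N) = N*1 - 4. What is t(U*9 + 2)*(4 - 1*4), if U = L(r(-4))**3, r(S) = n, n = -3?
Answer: 0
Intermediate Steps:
r(S) = -3
L(N) = -7/2 + N/2 (L(N) = -3/2 + (N*1 - 4)/2 = -3/2 + (N - 4)/2 = -3/2 + (-4 + N)/2 = -3/2 + (-2 + N/2) = -7/2 + N/2)
U = -125 (U = (-7/2 + (1/2)*(-3))**3 = (-7/2 - 3/2)**3 = (-5)**3 = -125)
t(W) = -81
t(U*9 + 2)*(4 - 1*4) = -81*(4 - 1*4) = -81*(4 - 4) = -81*0 = 0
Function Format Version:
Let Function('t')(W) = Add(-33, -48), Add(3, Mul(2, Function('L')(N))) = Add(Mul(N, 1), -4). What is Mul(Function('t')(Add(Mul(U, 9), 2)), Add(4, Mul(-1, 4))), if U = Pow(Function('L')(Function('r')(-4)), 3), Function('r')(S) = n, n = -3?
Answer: 0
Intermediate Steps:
Function('r')(S) = -3
Function('L')(N) = Add(Rational(-7, 2), Mul(Rational(1, 2), N)) (Function('L')(N) = Add(Rational(-3, 2), Mul(Rational(1, 2), Add(Mul(N, 1), -4))) = Add(Rational(-3, 2), Mul(Rational(1, 2), Add(N, -4))) = Add(Rational(-3, 2), Mul(Rational(1, 2), Add(-4, N))) = Add(Rational(-3, 2), Add(-2, Mul(Rational(1, 2), N))) = Add(Rational(-7, 2), Mul(Rational(1, 2), N)))
U = -125 (U = Pow(Add(Rational(-7, 2), Mul(Rational(1, 2), -3)), 3) = Pow(Add(Rational(-7, 2), Rational(-3, 2)), 3) = Pow(-5, 3) = -125)
Function('t')(W) = -81
Mul(Function('t')(Add(Mul(U, 9), 2)), Add(4, Mul(-1, 4))) = Mul(-81, Add(4, Mul(-1, 4))) = Mul(-81, Add(4, -4)) = Mul(-81, 0) = 0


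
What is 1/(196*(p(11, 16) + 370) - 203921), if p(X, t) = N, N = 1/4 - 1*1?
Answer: -1/131548 ≈ -7.6018e-6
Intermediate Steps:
N = -3/4 (N = 1*(1/4) - 1 = 1/4 - 1 = -3/4 ≈ -0.75000)
p(X, t) = -3/4
1/(196*(p(11, 16) + 370) - 203921) = 1/(196*(-3/4 + 370) - 203921) = 1/(196*(1477/4) - 203921) = 1/(72373 - 203921) = 1/(-131548) = -1/131548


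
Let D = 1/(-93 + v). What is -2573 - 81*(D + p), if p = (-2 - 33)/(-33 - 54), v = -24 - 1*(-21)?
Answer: -2417201/928 ≈ -2604.7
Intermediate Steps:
v = -3 (v = -24 + 21 = -3)
p = 35/87 (p = -35/(-87) = -35*(-1/87) = 35/87 ≈ 0.40230)
D = -1/96 (D = 1/(-93 - 3) = 1/(-96) = -1/96 ≈ -0.010417)
-2573 - 81*(D + p) = -2573 - 81*(-1/96 + 35/87) = -2573 - 81*1091/2784 = -2573 - 1*29457/928 = -2573 - 29457/928 = -2417201/928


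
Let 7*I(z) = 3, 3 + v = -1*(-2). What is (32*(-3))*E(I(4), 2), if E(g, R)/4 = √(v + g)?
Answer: -768*I*√7/7 ≈ -290.28*I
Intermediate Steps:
v = -1 (v = -3 - 1*(-2) = -3 + 2 = -1)
I(z) = 3/7 (I(z) = (⅐)*3 = 3/7)
E(g, R) = 4*√(-1 + g)
(32*(-3))*E(I(4), 2) = (32*(-3))*(4*√(-1 + 3/7)) = -384*√(-4/7) = -384*2*I*√7/7 = -768*I*√7/7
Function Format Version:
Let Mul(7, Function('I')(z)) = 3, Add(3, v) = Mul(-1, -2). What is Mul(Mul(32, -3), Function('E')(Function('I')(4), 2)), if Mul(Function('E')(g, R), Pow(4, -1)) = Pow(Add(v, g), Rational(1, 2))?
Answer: Mul(Rational(-768, 7), I, Pow(7, Rational(1, 2))) ≈ Mul(-290.28, I)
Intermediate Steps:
v = -1 (v = Add(-3, Mul(-1, -2)) = Add(-3, 2) = -1)
Function('I')(z) = Rational(3, 7) (Function('I')(z) = Mul(Rational(1, 7), 3) = Rational(3, 7))
Function('E')(g, R) = Mul(4, Pow(Add(-1, g), Rational(1, 2)))
Mul(Mul(32, -3), Function('E')(Function('I')(4), 2)) = Mul(Mul(32, -3), Mul(4, Pow(Add(-1, Rational(3, 7)), Rational(1, 2)))) = Mul(-96, Mul(4, Pow(Rational(-4, 7), Rational(1, 2)))) = Mul(-96, Mul(4, Mul(Rational(2, 7), I, Pow(7, Rational(1, 2))))) = Mul(-96, Mul(Rational(8, 7), I, Pow(7, Rational(1, 2)))) = Mul(Rational(-768, 7), I, Pow(7, Rational(1, 2)))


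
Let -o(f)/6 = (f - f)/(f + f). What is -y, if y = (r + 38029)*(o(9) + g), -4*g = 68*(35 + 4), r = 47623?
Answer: 56787276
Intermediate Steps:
g = -663 (g = -17*(35 + 4) = -17*39 = -¼*2652 = -663)
o(f) = 0 (o(f) = -6*(f - f)/(f + f) = -0/(2*f) = -0*1/(2*f) = -6*0 = 0)
y = -56787276 (y = (47623 + 38029)*(0 - 663) = 85652*(-663) = -56787276)
-y = -1*(-56787276) = 56787276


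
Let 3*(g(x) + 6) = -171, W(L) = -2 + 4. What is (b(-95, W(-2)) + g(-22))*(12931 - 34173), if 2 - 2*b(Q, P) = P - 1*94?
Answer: 339872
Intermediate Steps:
W(L) = 2
g(x) = -63 (g(x) = -6 + (1/3)*(-171) = -6 - 57 = -63)
b(Q, P) = 48 - P/2 (b(Q, P) = 1 - (P - 1*94)/2 = 1 - (P - 94)/2 = 1 - (-94 + P)/2 = 1 + (47 - P/2) = 48 - P/2)
(b(-95, W(-2)) + g(-22))*(12931 - 34173) = ((48 - 1/2*2) - 63)*(12931 - 34173) = ((48 - 1) - 63)*(-21242) = (47 - 63)*(-21242) = -16*(-21242) = 339872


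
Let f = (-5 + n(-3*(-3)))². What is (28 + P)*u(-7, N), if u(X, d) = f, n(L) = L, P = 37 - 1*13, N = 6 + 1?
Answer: 832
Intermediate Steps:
N = 7
P = 24 (P = 37 - 13 = 24)
f = 16 (f = (-5 - 3*(-3))² = (-5 + 9)² = 4² = 16)
u(X, d) = 16
(28 + P)*u(-7, N) = (28 + 24)*16 = 52*16 = 832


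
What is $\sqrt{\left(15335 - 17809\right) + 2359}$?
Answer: $i \sqrt{115} \approx 10.724 i$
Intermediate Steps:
$\sqrt{\left(15335 - 17809\right) + 2359} = \sqrt{-2474 + 2359} = \sqrt{-115} = i \sqrt{115}$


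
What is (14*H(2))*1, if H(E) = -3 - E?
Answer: -70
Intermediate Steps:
(14*H(2))*1 = (14*(-3 - 1*2))*1 = (14*(-3 - 2))*1 = (14*(-5))*1 = -70*1 = -70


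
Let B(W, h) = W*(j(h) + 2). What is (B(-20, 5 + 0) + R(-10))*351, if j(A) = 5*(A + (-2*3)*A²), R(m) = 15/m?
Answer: 10149867/2 ≈ 5.0749e+6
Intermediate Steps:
j(A) = -30*A² + 5*A (j(A) = 5*(A - 6*A²) = -30*A² + 5*A)
B(W, h) = W*(2 + 5*h*(1 - 6*h)) (B(W, h) = W*(5*h*(1 - 6*h) + 2) = W*(2 + 5*h*(1 - 6*h)))
(B(-20, 5 + 0) + R(-10))*351 = (-20*(2 - 30*(5 + 0)² + 5*(5 + 0)) + 15/(-10))*351 = (-20*(2 - 30*5² + 5*5) + 15*(-⅒))*351 = (-20*(2 - 30*25 + 25) - 3/2)*351 = (-20*(2 - 750 + 25) - 3/2)*351 = (-20*(-723) - 3/2)*351 = (14460 - 3/2)*351 = (28917/2)*351 = 10149867/2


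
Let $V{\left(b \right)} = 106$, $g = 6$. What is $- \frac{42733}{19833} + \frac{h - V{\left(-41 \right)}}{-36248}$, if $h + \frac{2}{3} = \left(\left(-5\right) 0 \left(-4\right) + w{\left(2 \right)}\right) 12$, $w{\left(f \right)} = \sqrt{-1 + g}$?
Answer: $- \frac{193358783}{89863323} - \frac{3 \sqrt{5}}{9062} \approx -2.1524$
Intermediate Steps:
$w{\left(f \right)} = \sqrt{5}$ ($w{\left(f \right)} = \sqrt{-1 + 6} = \sqrt{5}$)
$h = - \frac{2}{3} + 12 \sqrt{5}$ ($h = - \frac{2}{3} + \left(\left(-5\right) 0 \left(-4\right) + \sqrt{5}\right) 12 = - \frac{2}{3} + \left(0 \left(-4\right) + \sqrt{5}\right) 12 = - \frac{2}{3} + \left(0 + \sqrt{5}\right) 12 = - \frac{2}{3} + \sqrt{5} \cdot 12 = - \frac{2}{3} + 12 \sqrt{5} \approx 26.166$)
$- \frac{42733}{19833} + \frac{h - V{\left(-41 \right)}}{-36248} = - \frac{42733}{19833} + \frac{\left(- \frac{2}{3} + 12 \sqrt{5}\right) - 106}{-36248} = \left(-42733\right) \frac{1}{19833} + \left(\left(- \frac{2}{3} + 12 \sqrt{5}\right) - 106\right) \left(- \frac{1}{36248}\right) = - \frac{42733}{19833} + \left(- \frac{320}{3} + 12 \sqrt{5}\right) \left(- \frac{1}{36248}\right) = - \frac{42733}{19833} + \left(\frac{40}{13593} - \frac{3 \sqrt{5}}{9062}\right) = - \frac{193358783}{89863323} - \frac{3 \sqrt{5}}{9062}$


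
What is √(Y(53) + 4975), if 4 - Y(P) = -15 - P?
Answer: 7*√103 ≈ 71.042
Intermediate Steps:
Y(P) = 19 + P (Y(P) = 4 - (-15 - P) = 4 + (15 + P) = 19 + P)
√(Y(53) + 4975) = √((19 + 53) + 4975) = √(72 + 4975) = √5047 = 7*√103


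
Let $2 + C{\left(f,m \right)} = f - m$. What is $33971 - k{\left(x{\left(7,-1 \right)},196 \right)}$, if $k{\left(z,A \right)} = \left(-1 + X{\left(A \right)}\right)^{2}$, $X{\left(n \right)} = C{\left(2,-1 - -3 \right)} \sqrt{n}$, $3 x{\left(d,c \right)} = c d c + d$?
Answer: $33130$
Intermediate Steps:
$C{\left(f,m \right)} = -2 + f - m$ ($C{\left(f,m \right)} = -2 + \left(f - m\right) = -2 + f - m$)
$x{\left(d,c \right)} = \frac{d}{3} + \frac{d c^{2}}{3}$ ($x{\left(d,c \right)} = \frac{c d c + d}{3} = \frac{d c^{2} + d}{3} = \frac{d + d c^{2}}{3} = \frac{d}{3} + \frac{d c^{2}}{3}$)
$X{\left(n \right)} = - 2 \sqrt{n}$ ($X{\left(n \right)} = \left(-2 + 2 - \left(-1 - -3\right)\right) \sqrt{n} = \left(-2 + 2 - \left(-1 + 3\right)\right) \sqrt{n} = \left(-2 + 2 - 2\right) \sqrt{n} = - 2 \sqrt{n}$)
$k{\left(z,A \right)} = \left(-1 - 2 \sqrt{A}\right)^{2}$
$33971 - k{\left(x{\left(7,-1 \right)},196 \right)} = 33971 - \left(1 + 2 \sqrt{196}\right)^{2} = 33971 - \left(1 + 2 \cdot 14\right)^{2} = 33971 - \left(1 + 28\right)^{2} = 33971 - 29^{2} = 33971 - 841 = 33130$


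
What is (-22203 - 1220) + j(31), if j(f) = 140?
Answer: -23283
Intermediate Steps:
(-22203 - 1220) + j(31) = (-22203 - 1220) + 140 = -23423 + 140 = -23283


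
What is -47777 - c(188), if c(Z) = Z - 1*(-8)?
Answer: -47973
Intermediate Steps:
c(Z) = 8 + Z (c(Z) = Z + 8 = 8 + Z)
-47777 - c(188) = -47777 - (8 + 188) = -47777 - 1*196 = -47777 - 196 = -47973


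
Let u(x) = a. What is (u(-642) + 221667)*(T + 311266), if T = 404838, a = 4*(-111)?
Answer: 158418675192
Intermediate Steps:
a = -444
u(x) = -444
(u(-642) + 221667)*(T + 311266) = (-444 + 221667)*(404838 + 311266) = 221223*716104 = 158418675192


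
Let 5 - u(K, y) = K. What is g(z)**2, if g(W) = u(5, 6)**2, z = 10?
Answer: 0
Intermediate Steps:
u(K, y) = 5 - K
g(W) = 0 (g(W) = (5 - 1*5)**2 = (5 - 5)**2 = 0**2 = 0)
g(z)**2 = 0**2 = 0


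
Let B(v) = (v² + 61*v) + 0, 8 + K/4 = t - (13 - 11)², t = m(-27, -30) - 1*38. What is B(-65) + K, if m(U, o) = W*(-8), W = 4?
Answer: -68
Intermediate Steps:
m(U, o) = -32 (m(U, o) = 4*(-8) = -32)
t = -70 (t = -32 - 1*38 = -32 - 38 = -70)
K = -328 (K = -32 + 4*(-70 - (13 - 11)²) = -32 + 4*(-70 - 1*2²) = -32 + 4*(-70 - 1*4) = -32 + 4*(-70 - 4) = -32 + 4*(-74) = -32 - 296 = -328)
B(v) = v² + 61*v
B(-65) + K = -65*(61 - 65) - 328 = -65*(-4) - 328 = 260 - 328 = -68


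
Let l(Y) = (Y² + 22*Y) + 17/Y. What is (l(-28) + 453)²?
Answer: 301751641/784 ≈ 3.8489e+5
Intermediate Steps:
l(Y) = Y² + 17/Y + 22*Y
(l(-28) + 453)² = ((17 + (-28)²*(22 - 28))/(-28) + 453)² = (-(17 + 784*(-6))/28 + 453)² = (-(17 - 4704)/28 + 453)² = (-1/28*(-4687) + 453)² = (4687/28 + 453)² = (17371/28)² = 301751641/784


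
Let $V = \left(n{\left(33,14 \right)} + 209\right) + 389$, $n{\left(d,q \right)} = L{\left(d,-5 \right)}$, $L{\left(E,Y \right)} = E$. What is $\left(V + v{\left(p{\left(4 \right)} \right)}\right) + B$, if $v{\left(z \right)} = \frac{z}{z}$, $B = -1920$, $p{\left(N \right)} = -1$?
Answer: $-1288$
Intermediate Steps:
$n{\left(d,q \right)} = d$
$v{\left(z \right)} = 1$
$V = 631$ ($V = \left(33 + 209\right) + 389 = 242 + 389 = 631$)
$\left(V + v{\left(p{\left(4 \right)} \right)}\right) + B = \left(631 + 1\right) - 1920 = 632 - 1920 = -1288$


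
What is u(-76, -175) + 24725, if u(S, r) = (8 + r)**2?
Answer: 52614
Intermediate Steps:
u(-76, -175) + 24725 = (8 - 175)**2 + 24725 = (-167)**2 + 24725 = 27889 + 24725 = 52614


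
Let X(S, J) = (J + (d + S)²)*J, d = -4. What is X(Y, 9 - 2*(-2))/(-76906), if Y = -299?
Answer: -596843/38453 ≈ -15.521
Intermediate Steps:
X(S, J) = J*(J + (-4 + S)²) (X(S, J) = (J + (-4 + S)²)*J = J*(J + (-4 + S)²))
X(Y, 9 - 2*(-2))/(-76906) = ((9 - 2*(-2))*((9 - 2*(-2)) + (-4 - 299)²))/(-76906) = ((9 + 4)*((9 + 4) + (-303)²))*(-1/76906) = (13*(13 + 91809))*(-1/76906) = (13*91822)*(-1/76906) = 1193686*(-1/76906) = -596843/38453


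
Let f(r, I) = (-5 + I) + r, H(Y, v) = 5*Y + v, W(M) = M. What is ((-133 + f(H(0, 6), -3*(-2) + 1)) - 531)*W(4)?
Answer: -2624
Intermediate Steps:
H(Y, v) = v + 5*Y
f(r, I) = -5 + I + r
((-133 + f(H(0, 6), -3*(-2) + 1)) - 531)*W(4) = ((-133 + (-5 + (-3*(-2) + 1) + (6 + 5*0))) - 531)*4 = ((-133 + (-5 + (6 + 1) + (6 + 0))) - 531)*4 = ((-133 + (-5 + 7 + 6)) - 531)*4 = ((-133 + 8) - 531)*4 = (-125 - 531)*4 = -656*4 = -2624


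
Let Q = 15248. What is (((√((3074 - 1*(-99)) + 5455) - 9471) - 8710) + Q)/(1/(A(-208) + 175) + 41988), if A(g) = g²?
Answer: -127406587/1823916733 + 86878*√2157/1823916733 ≈ -0.067641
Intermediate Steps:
(((√((3074 - 1*(-99)) + 5455) - 9471) - 8710) + Q)/(1/(A(-208) + 175) + 41988) = (((√((3074 - 1*(-99)) + 5455) - 9471) - 8710) + 15248)/(1/((-208)² + 175) + 41988) = (((√((3074 + 99) + 5455) - 9471) - 8710) + 15248)/(1/(43264 + 175) + 41988) = (((√(3173 + 5455) - 9471) - 8710) + 15248)/(1/43439 + 41988) = (((√8628 - 9471) - 8710) + 15248)/(1/43439 + 41988) = (((2*√2157 - 9471) - 8710) + 15248)/(1823916733/43439) = (((-9471 + 2*√2157) - 8710) + 15248)*(43439/1823916733) = ((-18181 + 2*√2157) + 15248)*(43439/1823916733) = (-2933 + 2*√2157)*(43439/1823916733) = -127406587/1823916733 + 86878*√2157/1823916733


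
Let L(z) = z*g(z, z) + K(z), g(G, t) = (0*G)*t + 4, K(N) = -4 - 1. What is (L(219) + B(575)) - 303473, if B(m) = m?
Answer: -302027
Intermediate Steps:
K(N) = -5
g(G, t) = 4 (g(G, t) = 0*t + 4 = 0 + 4 = 4)
L(z) = -5 + 4*z (L(z) = z*4 - 5 = 4*z - 5 = -5 + 4*z)
(L(219) + B(575)) - 303473 = ((-5 + 4*219) + 575) - 303473 = ((-5 + 876) + 575) - 303473 = (871 + 575) - 303473 = 1446 - 303473 = -302027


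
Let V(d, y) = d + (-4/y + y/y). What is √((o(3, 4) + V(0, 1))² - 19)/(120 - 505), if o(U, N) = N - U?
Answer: -I*√15/385 ≈ -0.01006*I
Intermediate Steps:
V(d, y) = 1 + d - 4/y (V(d, y) = d + (-4/y + 1) = d + (1 - 4/y) = 1 + d - 4/y)
√((o(3, 4) + V(0, 1))² - 19)/(120 - 505) = √(((4 - 1*3) + (1 + 0 - 4/1))² - 19)/(120 - 505) = √(((4 - 3) + (1 + 0 - 4*1))² - 19)/(-385) = √((1 + (1 + 0 - 4))² - 19)*(-1/385) = √((1 - 3)² - 19)*(-1/385) = √((-2)² - 19)*(-1/385) = √(4 - 19)*(-1/385) = √(-15)*(-1/385) = (I*√15)*(-1/385) = -I*√15/385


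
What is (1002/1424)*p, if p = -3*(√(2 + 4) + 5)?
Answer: -7515/712 - 1503*√6/712 ≈ -15.726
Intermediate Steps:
p = -15 - 3*√6 (p = -3*(√6 + 5) = -3*(5 + √6) = -15 - 3*√6 ≈ -22.348)
(1002/1424)*p = (1002/1424)*(-15 - 3*√6) = (1002*(1/1424))*(-15 - 3*√6) = 501*(-15 - 3*√6)/712 = -7515/712 - 1503*√6/712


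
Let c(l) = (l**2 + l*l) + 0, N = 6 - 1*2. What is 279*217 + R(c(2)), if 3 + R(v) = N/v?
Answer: 121081/2 ≈ 60541.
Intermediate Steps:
N = 4 (N = 6 - 2 = 4)
c(l) = 2*l**2 (c(l) = (l**2 + l**2) + 0 = 2*l**2 + 0 = 2*l**2)
R(v) = -3 + 4/v
279*217 + R(c(2)) = 279*217 + (-3 + 4/((2*2**2))) = 60543 + (-3 + 4/((2*4))) = 60543 + (-3 + 4/8) = 60543 + (-3 + 4*(1/8)) = 60543 + (-3 + 1/2) = 60543 - 5/2 = 121081/2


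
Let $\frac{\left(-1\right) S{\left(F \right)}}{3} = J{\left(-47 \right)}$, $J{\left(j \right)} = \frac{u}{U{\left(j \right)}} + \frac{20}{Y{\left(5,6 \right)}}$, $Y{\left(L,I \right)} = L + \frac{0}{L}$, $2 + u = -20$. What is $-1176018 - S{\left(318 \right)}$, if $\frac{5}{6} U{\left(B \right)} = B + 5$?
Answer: $- \frac{49392197}{42} \approx -1.176 \cdot 10^{6}$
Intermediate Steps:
$U{\left(B \right)} = 6 + \frac{6 B}{5}$ ($U{\left(B \right)} = \frac{6 \left(B + 5\right)}{5} = \frac{6 \left(5 + B\right)}{5} = 6 + \frac{6 B}{5}$)
$u = -22$ ($u = -2 - 20 = -22$)
$Y{\left(L,I \right)} = L$ ($Y{\left(L,I \right)} = L + 0 = L$)
$J{\left(j \right)} = 4 - \frac{22}{6 + \frac{6 j}{5}}$ ($J{\left(j \right)} = - \frac{22}{6 + \frac{6 j}{5}} + \frac{20}{5} = - \frac{22}{6 + \frac{6 j}{5}} + 20 \cdot \frac{1}{5} = - \frac{22}{6 + \frac{6 j}{5}} + 4 = 4 - \frac{22}{6 + \frac{6 j}{5}}$)
$S{\left(F \right)} = - \frac{559}{42}$ ($S{\left(F \right)} = - 3 \frac{5 + 12 \left(-47\right)}{3 \left(5 - 47\right)} = - 3 \frac{5 - 564}{3 \left(-42\right)} = - 3 \cdot \frac{1}{3} \left(- \frac{1}{42}\right) \left(-559\right) = \left(-3\right) \frac{559}{126} = - \frac{559}{42}$)
$-1176018 - S{\left(318 \right)} = -1176018 - - \frac{559}{42} = -1176018 + \frac{559}{42} = - \frac{49392197}{42}$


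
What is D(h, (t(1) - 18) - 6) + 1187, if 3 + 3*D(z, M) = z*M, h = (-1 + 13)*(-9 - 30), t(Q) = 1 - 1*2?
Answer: 5086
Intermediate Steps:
t(Q) = -1 (t(Q) = 1 - 2 = -1)
h = -468 (h = 12*(-39) = -468)
D(z, M) = -1 + M*z/3 (D(z, M) = -1 + (z*M)/3 = -1 + (M*z)/3 = -1 + M*z/3)
D(h, (t(1) - 18) - 6) + 1187 = (-1 + (⅓)*((-1 - 18) - 6)*(-468)) + 1187 = (-1 + (⅓)*(-19 - 6)*(-468)) + 1187 = (-1 + (⅓)*(-25)*(-468)) + 1187 = (-1 + 3900) + 1187 = 3899 + 1187 = 5086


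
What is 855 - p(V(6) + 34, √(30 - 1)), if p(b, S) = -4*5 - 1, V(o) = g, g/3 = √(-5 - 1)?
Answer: 876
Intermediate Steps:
g = 3*I*√6 (g = 3*√(-5 - 1) = 3*√(-6) = 3*(I*√6) = 3*I*√6 ≈ 7.3485*I)
V(o) = 3*I*√6
p(b, S) = -21 (p(b, S) = -20 - 1 = -21)
855 - p(V(6) + 34, √(30 - 1)) = 855 - 1*(-21) = 855 + 21 = 876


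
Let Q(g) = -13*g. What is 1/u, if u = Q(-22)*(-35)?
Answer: -1/10010 ≈ -9.9900e-5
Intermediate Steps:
u = -10010 (u = -13*(-22)*(-35) = 286*(-35) = -10010)
1/u = 1/(-10010) = -1/10010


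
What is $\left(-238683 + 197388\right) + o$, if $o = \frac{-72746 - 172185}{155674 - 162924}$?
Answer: $- \frac{299143819}{7250} \approx -41261.0$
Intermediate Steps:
$o = \frac{244931}{7250}$ ($o = - \frac{244931}{-7250} = \left(-244931\right) \left(- \frac{1}{7250}\right) = \frac{244931}{7250} \approx 33.784$)
$\left(-238683 + 197388\right) + o = \left(-238683 + 197388\right) + \frac{244931}{7250} = -41295 + \frac{244931}{7250} = - \frac{299143819}{7250}$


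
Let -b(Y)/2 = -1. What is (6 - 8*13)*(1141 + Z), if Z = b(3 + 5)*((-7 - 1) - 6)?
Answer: -109074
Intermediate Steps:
b(Y) = 2 (b(Y) = -2*(-1) = 2)
Z = -28 (Z = 2*((-7 - 1) - 6) = 2*(-8 - 6) = 2*(-14) = -28)
(6 - 8*13)*(1141 + Z) = (6 - 8*13)*(1141 - 28) = (6 - 104)*1113 = -98*1113 = -109074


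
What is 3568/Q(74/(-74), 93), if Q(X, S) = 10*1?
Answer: 1784/5 ≈ 356.80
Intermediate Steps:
Q(X, S) = 10
3568/Q(74/(-74), 93) = 3568/10 = 3568*(⅒) = 1784/5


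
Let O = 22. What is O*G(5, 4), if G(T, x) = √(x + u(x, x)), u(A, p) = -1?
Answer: 22*√3 ≈ 38.105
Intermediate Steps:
G(T, x) = √(-1 + x) (G(T, x) = √(x - 1) = √(-1 + x))
O*G(5, 4) = 22*√(-1 + 4) = 22*√3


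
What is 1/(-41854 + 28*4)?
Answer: -1/41742 ≈ -2.3957e-5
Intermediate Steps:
1/(-41854 + 28*4) = 1/(-41854 + 112) = 1/(-41742) = -1/41742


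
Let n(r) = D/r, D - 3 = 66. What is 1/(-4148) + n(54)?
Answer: 47693/37332 ≈ 1.2775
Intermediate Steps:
D = 69 (D = 3 + 66 = 69)
n(r) = 69/r
1/(-4148) + n(54) = 1/(-4148) + 69/54 = -1/4148 + 69*(1/54) = -1/4148 + 23/18 = 47693/37332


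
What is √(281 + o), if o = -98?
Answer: √183 ≈ 13.528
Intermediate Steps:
√(281 + o) = √(281 - 98) = √183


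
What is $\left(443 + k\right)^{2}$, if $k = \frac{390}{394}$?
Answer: $\frac{7650301156}{38809} \approx 1.9713 \cdot 10^{5}$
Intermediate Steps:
$k = \frac{195}{197}$ ($k = 390 \cdot \frac{1}{394} = \frac{195}{197} \approx 0.98985$)
$\left(443 + k\right)^{2} = \left(443 + \frac{195}{197}\right)^{2} = \left(\frac{87466}{197}\right)^{2} = \frac{7650301156}{38809}$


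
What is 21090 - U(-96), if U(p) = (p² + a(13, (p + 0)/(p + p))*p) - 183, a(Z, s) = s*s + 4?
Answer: 12465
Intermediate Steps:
a(Z, s) = 4 + s² (a(Z, s) = s² + 4 = 4 + s²)
U(p) = -183 + p² + 17*p/4 (U(p) = (p² + (4 + ((p + 0)/(p + p))²)*p) - 183 = (p² + (4 + (p/((2*p)))²)*p) - 183 = (p² + (4 + (p*(1/(2*p)))²)*p) - 183 = (p² + (4 + (½)²)*p) - 183 = (p² + (4 + ¼)*p) - 183 = (p² + 17*p/4) - 183 = -183 + p² + 17*p/4)
21090 - U(-96) = 21090 - (-183 + (-96)² + (17/4)*(-96)) = 21090 - (-183 + 9216 - 408) = 21090 - 1*8625 = 21090 - 8625 = 12465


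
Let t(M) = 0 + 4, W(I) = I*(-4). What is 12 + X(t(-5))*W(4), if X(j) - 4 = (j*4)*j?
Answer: -1076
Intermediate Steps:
W(I) = -4*I
t(M) = 4
X(j) = 4 + 4*j**2 (X(j) = 4 + (j*4)*j = 4 + (4*j)*j = 4 + 4*j**2)
12 + X(t(-5))*W(4) = 12 + (4 + 4*4**2)*(-4*4) = 12 + (4 + 4*16)*(-16) = 12 + (4 + 64)*(-16) = 12 + 68*(-16) = 12 - 1088 = -1076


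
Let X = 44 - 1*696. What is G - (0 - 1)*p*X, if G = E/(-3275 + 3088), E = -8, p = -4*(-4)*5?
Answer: -9753912/187 ≈ -52160.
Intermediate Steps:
X = -652 (X = 44 - 696 = -652)
p = 80 (p = 16*5 = 80)
G = 8/187 (G = -8/(-3275 + 3088) = -8/(-187) = -8*(-1/187) = 8/187 ≈ 0.042781)
G - (0 - 1)*p*X = 8/187 - (0 - 1)*80*(-652) = 8/187 - (-1*80)*(-652) = 8/187 - (-80)*(-652) = 8/187 - 1*52160 = 8/187 - 52160 = -9753912/187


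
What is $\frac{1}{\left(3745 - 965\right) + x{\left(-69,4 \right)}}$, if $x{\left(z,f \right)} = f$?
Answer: $\frac{1}{2784} \approx 0.0003592$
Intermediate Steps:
$\frac{1}{\left(3745 - 965\right) + x{\left(-69,4 \right)}} = \frac{1}{\left(3745 - 965\right) + 4} = \frac{1}{2780 + 4} = \frac{1}{2784}$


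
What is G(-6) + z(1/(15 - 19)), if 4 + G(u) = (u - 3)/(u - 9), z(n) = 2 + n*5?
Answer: -53/20 ≈ -2.6500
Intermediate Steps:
z(n) = 2 + 5*n
G(u) = -4 + (-3 + u)/(-9 + u) (G(u) = -4 + (u - 3)/(u - 9) = -4 + (-3 + u)/(-9 + u))
G(-6) + z(1/(15 - 19)) = 3*(11 - 1*(-6))/(-9 - 6) + (2 + 5/(15 - 19)) = 3*(11 + 6)/(-15) + (2 + 5/(-4)) = 3*(-1/15)*17 + (2 + 5*(-¼)) = -17/5 + (2 - 5/4) = -17/5 + ¾ = -53/20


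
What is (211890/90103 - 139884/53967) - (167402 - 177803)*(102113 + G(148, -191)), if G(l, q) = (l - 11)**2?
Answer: 2037900641677872820/1620862867 ≈ 1.2573e+9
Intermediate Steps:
G(l, q) = (-11 + l)**2
(211890/90103 - 139884/53967) - (167402 - 177803)*(102113 + G(148, -191)) = (211890/90103 - 139884/53967) - (167402 - 177803)*(102113 + (-11 + 148)**2) = (211890*(1/90103) - 139884*1/53967) - (-10401)*(102113 + 137**2) = (211890/90103 - 46628/17989) - (-10401)*(102113 + 18769) = -389633474/1620862867 - (-10401)*120882 = -389633474/1620862867 - 1*(-1257293682) = -389633474/1620862867 + 1257293682 = 2037900641677872820/1620862867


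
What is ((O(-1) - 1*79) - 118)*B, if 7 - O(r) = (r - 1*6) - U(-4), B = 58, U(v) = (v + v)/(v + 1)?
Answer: -31378/3 ≈ -10459.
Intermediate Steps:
U(v) = 2*v/(1 + v) (U(v) = (2*v)/(1 + v) = 2*v/(1 + v))
O(r) = 47/3 - r (O(r) = 7 - ((r - 1*6) - 2*(-4)/(1 - 4)) = 7 - ((r - 6) - 2*(-4)/(-3)) = 7 - ((-6 + r) - 2*(-4)*(-1)/3) = 7 - ((-6 + r) - 1*8/3) = 7 - ((-6 + r) - 8/3) = 7 - (-26/3 + r) = 7 + (26/3 - r) = 47/3 - r)
((O(-1) - 1*79) - 118)*B = (((47/3 - 1*(-1)) - 1*79) - 118)*58 = (((47/3 + 1) - 79) - 118)*58 = ((50/3 - 79) - 118)*58 = (-187/3 - 118)*58 = -541/3*58 = -31378/3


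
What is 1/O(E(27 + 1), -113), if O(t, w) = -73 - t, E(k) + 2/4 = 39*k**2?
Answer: -2/61297 ≈ -3.2628e-5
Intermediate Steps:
E(k) = -1/2 + 39*k**2
1/O(E(27 + 1), -113) = 1/(-73 - (-1/2 + 39*(27 + 1)**2)) = 1/(-73 - (-1/2 + 39*28**2)) = 1/(-73 - (-1/2 + 39*784)) = 1/(-73 - (-1/2 + 30576)) = 1/(-73 - 1*61151/2) = 1/(-73 - 61151/2) = 1/(-61297/2) = -2/61297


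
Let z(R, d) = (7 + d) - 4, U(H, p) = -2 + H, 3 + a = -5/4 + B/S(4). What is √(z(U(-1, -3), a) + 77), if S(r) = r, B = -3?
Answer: 5*√3 ≈ 8.6602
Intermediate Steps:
a = -5 (a = -3 + (-5/4 - 3/4) = -3 + (-5*¼ - 3*¼) = -3 + (-5/4 - ¾) = -3 - 2 = -5)
z(R, d) = 3 + d
√(z(U(-1, -3), a) + 77) = √((3 - 5) + 77) = √(-2 + 77) = √75 = 5*√3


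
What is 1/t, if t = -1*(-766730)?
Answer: 1/766730 ≈ 1.3042e-6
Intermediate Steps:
t = 766730
1/t = 1/766730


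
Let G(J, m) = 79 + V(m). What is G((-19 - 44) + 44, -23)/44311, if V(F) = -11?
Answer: 68/44311 ≈ 0.0015346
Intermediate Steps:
G(J, m) = 68 (G(J, m) = 79 - 11 = 68)
G((-19 - 44) + 44, -23)/44311 = 68/44311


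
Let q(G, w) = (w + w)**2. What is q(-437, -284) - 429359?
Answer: -106735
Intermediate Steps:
q(G, w) = 4*w**2 (q(G, w) = (2*w)**2 = 4*w**2)
q(-437, -284) - 429359 = 4*(-284)**2 - 429359 = 4*80656 - 429359 = 322624 - 429359 = -106735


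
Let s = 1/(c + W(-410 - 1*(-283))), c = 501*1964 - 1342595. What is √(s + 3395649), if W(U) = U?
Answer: √48560535915976142/119586 ≈ 1842.7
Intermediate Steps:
c = -358631 (c = 983964 - 1342595 = -358631)
s = -1/358758 (s = 1/(-358631 + (-410 - 1*(-283))) = 1/(-358631 + (-410 + 283)) = 1/(-358631 - 127) = 1/(-358758) = -1/358758 ≈ -2.7874e-6)
√(s + 3395649) = √(-1/358758 + 3395649) = √(1218216243941/358758) = √48560535915976142/119586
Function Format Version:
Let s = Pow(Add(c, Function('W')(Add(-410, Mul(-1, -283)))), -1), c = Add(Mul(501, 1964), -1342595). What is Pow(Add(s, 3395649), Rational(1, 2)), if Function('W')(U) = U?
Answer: Mul(Rational(1, 119586), Pow(48560535915976142, Rational(1, 2))) ≈ 1842.7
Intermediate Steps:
c = -358631 (c = Add(983964, -1342595) = -358631)
s = Rational(-1, 358758) (s = Pow(Add(-358631, Add(-410, Mul(-1, -283))), -1) = Pow(Add(-358631, Add(-410, 283)), -1) = Pow(Add(-358631, -127), -1) = Pow(-358758, -1) = Rational(-1, 358758) ≈ -2.7874e-6)
Pow(Add(s, 3395649), Rational(1, 2)) = Pow(Add(Rational(-1, 358758), 3395649), Rational(1, 2)) = Pow(Rational(1218216243941, 358758), Rational(1, 2)) = Mul(Rational(1, 119586), Pow(48560535915976142, Rational(1, 2)))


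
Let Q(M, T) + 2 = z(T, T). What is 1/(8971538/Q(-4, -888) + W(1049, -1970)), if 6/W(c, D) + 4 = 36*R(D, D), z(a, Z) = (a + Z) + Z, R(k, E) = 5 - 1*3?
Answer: -45322/152512147 ≈ -0.00029717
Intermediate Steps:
R(k, E) = 2 (R(k, E) = 5 - 3 = 2)
z(a, Z) = a + 2*Z (z(a, Z) = (Z + a) + Z = a + 2*Z)
Q(M, T) = -2 + 3*T (Q(M, T) = -2 + (T + 2*T) = -2 + 3*T)
W(c, D) = 3/34 (W(c, D) = 6/(-4 + 36*2) = 6/(-4 + 72) = 6/68 = 6*(1/68) = 3/34)
1/(8971538/Q(-4, -888) + W(1049, -1970)) = 1/(8971538/(-2 + 3*(-888)) + 3/34) = 1/(8971538/(-2 - 2664) + 3/34) = 1/(8971538/(-2666) + 3/34) = 1/(8971538*(-1/2666) + 3/34) = 1/(-4485769/1333 + 3/34) = 1/(-152512147/45322) = -45322/152512147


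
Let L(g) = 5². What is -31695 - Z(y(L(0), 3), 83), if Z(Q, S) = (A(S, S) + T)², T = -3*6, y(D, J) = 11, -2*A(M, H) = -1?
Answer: -128005/4 ≈ -32001.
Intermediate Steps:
A(M, H) = ½ (A(M, H) = -½*(-1) = ½)
L(g) = 25
T = -18
Z(Q, S) = 1225/4 (Z(Q, S) = (½ - 18)² = (-35/2)² = 1225/4)
-31695 - Z(y(L(0), 3), 83) = -31695 - 1*1225/4 = -31695 - 1225/4 = -128005/4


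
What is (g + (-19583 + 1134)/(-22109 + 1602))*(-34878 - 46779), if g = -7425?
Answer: 12431953745082/20507 ≈ 6.0623e+8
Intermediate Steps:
(g + (-19583 + 1134)/(-22109 + 1602))*(-34878 - 46779) = (-7425 + (-19583 + 1134)/(-22109 + 1602))*(-34878 - 46779) = (-7425 - 18449/(-20507))*(-81657) = (-7425 - 18449*(-1/20507))*(-81657) = (-7425 + 18449/20507)*(-81657) = -152246026/20507*(-81657) = 12431953745082/20507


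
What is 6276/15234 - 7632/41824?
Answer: 1523141/6636946 ≈ 0.22949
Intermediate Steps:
6276/15234 - 7632/41824 = 6276*(1/15234) - 7632*1/41824 = 1046/2539 - 477/2614 = 1523141/6636946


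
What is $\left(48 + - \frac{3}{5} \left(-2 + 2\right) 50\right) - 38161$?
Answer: $-38113$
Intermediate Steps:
$\left(48 + - \frac{3}{5} \left(-2 + 2\right) 50\right) - 38161 = \left(48 + \left(-3\right) \frac{1}{5} \cdot 0 \cdot 50\right) - 38161 = \left(48 + \left(- \frac{3}{5}\right) 0 \cdot 50\right) - 38161 = \left(48 + 0 \cdot 50\right) - 38161 = \left(48 + 0\right) - 38161 = 48 - 38161 = -38113$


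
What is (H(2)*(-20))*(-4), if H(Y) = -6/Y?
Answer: -240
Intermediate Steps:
(H(2)*(-20))*(-4) = (-6/2*(-20))*(-4) = (-6*½*(-20))*(-4) = -3*(-20)*(-4) = 60*(-4) = -240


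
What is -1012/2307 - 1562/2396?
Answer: -3014143/2763786 ≈ -1.0906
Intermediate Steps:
-1012/2307 - 1562/2396 = -1012*1/2307 - 1562*1/2396 = -1012/2307 - 781/1198 = -3014143/2763786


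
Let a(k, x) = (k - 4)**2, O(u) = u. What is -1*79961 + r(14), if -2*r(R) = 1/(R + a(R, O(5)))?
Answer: -18231109/228 ≈ -79961.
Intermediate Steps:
a(k, x) = (-4 + k)**2
r(R) = -1/(2*(R + (-4 + R)**2))
-1*79961 + r(14) = -1*79961 - 1/(2*14 + 2*(-4 + 14)**2) = -79961 - 1/(28 + 2*10**2) = -79961 - 1/(28 + 2*100) = -79961 - 1/(28 + 200) = -79961 - 1/228 = -18231109/228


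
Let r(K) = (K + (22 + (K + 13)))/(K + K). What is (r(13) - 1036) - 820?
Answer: -48195/26 ≈ -1853.7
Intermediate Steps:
r(K) = (35 + 2*K)/(2*K) (r(K) = (K + (22 + (13 + K)))/((2*K)) = (K + (35 + K))*(1/(2*K)) = (35 + 2*K)*(1/(2*K)) = (35 + 2*K)/(2*K))
(r(13) - 1036) - 820 = ((35/2 + 13)/13 - 1036) - 820 = ((1/13)*(61/2) - 1036) - 820 = (61/26 - 1036) - 820 = -26875/26 - 820 = -48195/26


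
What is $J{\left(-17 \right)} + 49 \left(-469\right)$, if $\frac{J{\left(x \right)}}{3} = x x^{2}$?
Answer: $-37720$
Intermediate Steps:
$J{\left(x \right)} = 3 x^{3}$ ($J{\left(x \right)} = 3 x x^{2} = 3 x^{3}$)
$J{\left(-17 \right)} + 49 \left(-469\right) = 3 \left(-17\right)^{3} + 49 \left(-469\right) = 3 \left(-4913\right) - 22981 = -14739 - 22981 = -37720$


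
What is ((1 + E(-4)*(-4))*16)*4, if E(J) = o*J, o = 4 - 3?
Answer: 1088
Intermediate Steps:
o = 1
E(J) = J (E(J) = 1*J = J)
((1 + E(-4)*(-4))*16)*4 = ((1 - 4*(-4))*16)*4 = ((1 + 16)*16)*4 = (17*16)*4 = 272*4 = 1088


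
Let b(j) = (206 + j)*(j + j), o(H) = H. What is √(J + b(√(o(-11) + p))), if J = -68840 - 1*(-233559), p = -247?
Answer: √(164203 + 412*I*√258) ≈ 405.3 + 8.1639*I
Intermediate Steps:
b(j) = 2*j*(206 + j) (b(j) = (206 + j)*(2*j) = 2*j*(206 + j))
J = 164719 (J = -68840 + 233559 = 164719)
√(J + b(√(o(-11) + p))) = √(164719 + 2*√(-11 - 247)*(206 + √(-11 - 247))) = √(164719 + 2*√(-258)*(206 + √(-258))) = √(164719 + 2*(I*√258)*(206 + I*√258)) = √(164719 + 2*I*√258*(206 + I*√258))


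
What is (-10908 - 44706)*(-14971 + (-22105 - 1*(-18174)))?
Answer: 1051215828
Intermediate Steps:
(-10908 - 44706)*(-14971 + (-22105 - 1*(-18174))) = -55614*(-14971 + (-22105 + 18174)) = -55614*(-14971 - 3931) = -55614*(-18902) = 1051215828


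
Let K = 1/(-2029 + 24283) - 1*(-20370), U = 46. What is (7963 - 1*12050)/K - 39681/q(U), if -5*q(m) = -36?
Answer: -9993670519537/1813255924 ≈ -5511.5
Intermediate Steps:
q(m) = 36/5 (q(m) = -⅕*(-36) = 36/5)
K = 453313981/22254 (K = 1/22254 + 20370 = 453313981/22254 ≈ 20370.)
(7963 - 1*12050)/K - 39681/q(U) = (7963 - 1*12050)/(453313981/22254) - 39681/36/5 = (7963 - 12050)*(22254/453313981) - 39681*5/36 = -4087*22254/453313981 - 22045/4 = -90952098/453313981 - 22045/4 = -9993670519537/1813255924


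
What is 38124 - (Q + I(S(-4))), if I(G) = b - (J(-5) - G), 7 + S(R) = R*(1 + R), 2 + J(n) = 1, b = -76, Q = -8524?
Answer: 46718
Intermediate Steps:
J(n) = -1 (J(n) = -2 + 1 = -1)
S(R) = -7 + R*(1 + R)
I(G) = -75 + G (I(G) = -76 - (-1 - G) = -76 + (1 + G) = -75 + G)
38124 - (Q + I(S(-4))) = 38124 - (-8524 + (-75 + (-7 - 4 + (-4)**2))) = 38124 - (-8524 + (-75 + (-7 - 4 + 16))) = 38124 - (-8524 + (-75 + 5)) = 38124 - (-8524 - 70) = 38124 - 1*(-8594) = 38124 + 8594 = 46718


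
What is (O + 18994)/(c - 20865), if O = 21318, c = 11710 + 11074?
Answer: 40312/1919 ≈ 21.007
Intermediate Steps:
c = 22784
(O + 18994)/(c - 20865) = (21318 + 18994)/(22784 - 20865) = 40312/1919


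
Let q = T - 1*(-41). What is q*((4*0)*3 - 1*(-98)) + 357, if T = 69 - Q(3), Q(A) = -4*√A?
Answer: 11137 + 392*√3 ≈ 11816.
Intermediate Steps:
T = 69 + 4*√3 (T = 69 - (-4)*√3 = 69 + 4*√3 ≈ 75.928)
q = 110 + 4*√3 (q = (69 + 4*√3) - 1*(-41) = (69 + 4*√3) + 41 = 110 + 4*√3 ≈ 116.93)
q*((4*0)*3 - 1*(-98)) + 357 = (110 + 4*√3)*((4*0)*3 - 1*(-98)) + 357 = (110 + 4*√3)*(0*3 + 98) + 357 = (110 + 4*√3)*(0 + 98) + 357 = (110 + 4*√3)*98 + 357 = (10780 + 392*√3) + 357 = 11137 + 392*√3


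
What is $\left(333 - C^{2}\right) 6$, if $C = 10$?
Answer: $1398$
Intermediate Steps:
$\left(333 - C^{2}\right) 6 = \left(333 - 10^{2}\right) 6 = \left(333 - 100\right) 6 = 233 \cdot 6 = 1398$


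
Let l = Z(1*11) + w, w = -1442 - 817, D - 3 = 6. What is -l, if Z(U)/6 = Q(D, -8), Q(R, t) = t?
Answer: 2307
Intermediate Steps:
D = 9 (D = 3 + 6 = 9)
Z(U) = -48 (Z(U) = 6*(-8) = -48)
w = -2259
l = -2307 (l = -48 - 2259 = -2307)
-l = -1*(-2307) = 2307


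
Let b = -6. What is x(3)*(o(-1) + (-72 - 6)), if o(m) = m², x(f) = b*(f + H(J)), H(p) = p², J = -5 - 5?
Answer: 47586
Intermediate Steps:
J = -10
x(f) = -600 - 6*f (x(f) = -6*(f + (-10)²) = -6*(f + 100) = -6*(100 + f) = -600 - 6*f)
x(3)*(o(-1) + (-72 - 6)) = (-600 - 6*3)*((-1)² + (-72 - 6)) = (-600 - 18)*(1 - 78) = -618*(-77) = 47586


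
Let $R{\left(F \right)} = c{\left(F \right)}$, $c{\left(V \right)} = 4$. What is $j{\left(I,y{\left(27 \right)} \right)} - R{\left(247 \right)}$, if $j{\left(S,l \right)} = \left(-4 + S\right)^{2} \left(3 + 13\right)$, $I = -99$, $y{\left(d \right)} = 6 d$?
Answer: $169740$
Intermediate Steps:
$R{\left(F \right)} = 4$
$j{\left(S,l \right)} = 16 \left(-4 + S\right)^{2}$ ($j{\left(S,l \right)} = \left(-4 + S\right)^{2} \cdot 16 = 16 \left(-4 + S\right)^{2}$)
$j{\left(I,y{\left(27 \right)} \right)} - R{\left(247 \right)} = 16 \left(-4 - 99\right)^{2} - 4 = 16 \left(-103\right)^{2} - 4 = 16 \cdot 10609 - 4 = 169744 - 4 = 169740$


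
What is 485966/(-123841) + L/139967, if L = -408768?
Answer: -118641441010/17333653247 ≈ -6.8446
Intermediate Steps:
485966/(-123841) + L/139967 = 485966/(-123841) - 408768/139967 = 485966*(-1/123841) - 408768*1/139967 = -485966/123841 - 408768/139967 = -118641441010/17333653247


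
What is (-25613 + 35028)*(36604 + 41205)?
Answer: 732571735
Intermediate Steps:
(-25613 + 35028)*(36604 + 41205) = 9415*77809 = 732571735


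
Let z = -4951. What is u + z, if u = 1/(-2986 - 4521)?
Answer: -37167158/7507 ≈ -4951.0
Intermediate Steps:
u = -1/7507 (u = 1/(-7507) = -1/7507 ≈ -0.00013321)
u + z = -1/7507 - 4951 = -37167158/7507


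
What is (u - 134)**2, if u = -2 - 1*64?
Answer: 40000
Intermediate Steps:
u = -66 (u = -2 - 64 = -66)
(u - 134)**2 = (-66 - 134)**2 = (-200)**2 = 40000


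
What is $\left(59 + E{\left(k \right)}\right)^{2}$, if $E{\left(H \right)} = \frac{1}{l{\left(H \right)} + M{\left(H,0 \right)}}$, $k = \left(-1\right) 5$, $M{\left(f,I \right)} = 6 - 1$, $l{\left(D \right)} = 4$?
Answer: $\frac{283024}{81} \approx 3494.1$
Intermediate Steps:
$M{\left(f,I \right)} = 5$
$k = -5$
$E{\left(H \right)} = \frac{1}{9}$ ($E{\left(H \right)} = \frac{1}{4 + 5} = \frac{1}{9}$)
$\left(59 + E{\left(k \right)}\right)^{2} = \left(59 + \frac{1}{9}\right)^{2} = \left(\frac{532}{9}\right)^{2} = \frac{283024}{81}$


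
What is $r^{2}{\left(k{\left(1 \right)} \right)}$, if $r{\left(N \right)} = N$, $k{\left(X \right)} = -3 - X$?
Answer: $16$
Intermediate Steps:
$r^{2}{\left(k{\left(1 \right)} \right)} = \left(-3 - 1\right)^{2} = \left(-4\right)^{2} = 16$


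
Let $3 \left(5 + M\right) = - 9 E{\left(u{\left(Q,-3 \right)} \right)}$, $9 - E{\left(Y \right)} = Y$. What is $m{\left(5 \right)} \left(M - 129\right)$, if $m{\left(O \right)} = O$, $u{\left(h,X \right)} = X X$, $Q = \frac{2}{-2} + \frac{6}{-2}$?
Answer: $-670$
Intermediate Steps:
$Q = -4$ ($Q = 2 \left(- \frac{1}{2}\right) + 6 \left(- \frac{1}{2}\right) = -1 - 3 = -4$)
$u{\left(h,X \right)} = X^{2}$
$E{\left(Y \right)} = 9 - Y$
$M = -5$ ($M = -5 + \frac{\left(-9\right) \left(9 - \left(-3\right)^{2}\right)}{3} = -5 + \frac{\left(-9\right) \left(9 - 9\right)}{3} = -5 + \frac{\left(-9\right) 0}{3} = -5 + \frac{1}{3} \cdot 0 = -5 + 0 = -5$)
$m{\left(5 \right)} \left(M - 129\right) = 5 \left(-5 - 129\right) = 5 \left(-134\right) = -670$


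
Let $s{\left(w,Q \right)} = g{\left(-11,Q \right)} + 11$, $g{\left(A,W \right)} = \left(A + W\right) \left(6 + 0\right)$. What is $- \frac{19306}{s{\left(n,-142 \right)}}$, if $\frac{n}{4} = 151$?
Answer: $\frac{19306}{907} \approx 21.286$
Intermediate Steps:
$n = 604$ ($n = 4 \cdot 151 = 604$)
$g{\left(A,W \right)} = 6 A + 6 W$ ($g{\left(A,W \right)} = \left(A + W\right) 6 = 6 A + 6 W$)
$s{\left(w,Q \right)} = -55 + 6 Q$ ($s{\left(w,Q \right)} = \left(6 \left(-11\right) + 6 Q\right) + 11 = \left(-66 + 6 Q\right) + 11 = -55 + 6 Q$)
$- \frac{19306}{s{\left(n,-142 \right)}} = - \frac{19306}{-55 + 6 \left(-142\right)} = - \frac{19306}{-55 - 852} = - \frac{19306}{-907} = \left(-19306\right) \left(- \frac{1}{907}\right) = \frac{19306}{907}$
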